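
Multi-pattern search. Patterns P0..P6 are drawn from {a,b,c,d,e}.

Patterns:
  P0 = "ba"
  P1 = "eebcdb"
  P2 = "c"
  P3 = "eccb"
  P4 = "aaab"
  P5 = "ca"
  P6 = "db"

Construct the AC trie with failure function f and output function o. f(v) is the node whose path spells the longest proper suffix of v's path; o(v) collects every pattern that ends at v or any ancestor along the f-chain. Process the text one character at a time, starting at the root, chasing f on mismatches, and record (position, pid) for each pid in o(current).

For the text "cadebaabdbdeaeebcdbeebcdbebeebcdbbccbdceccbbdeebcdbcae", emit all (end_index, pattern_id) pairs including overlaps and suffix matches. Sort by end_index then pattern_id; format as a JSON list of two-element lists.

Build automaton:
Trie (insert patterns):
  n0 'ε': a→13 b→1 c→9 d→18 e→3
  n1 'b': a→2
  n2 'ba': ·  ←P0
  n3 'e': c→10 e→4
  n4 'ee': b→5
  n5 'eeb': c→6
  n6 'eebc': d→7
  n7 'eebcd': b→8
  n8 'eebcdb': ·  ←P1
  n9 'c': a→17  ←P2
  n10 'ec': c→11
  n11 'ecc': b→12
  n12 'eccb': ·  ←P3
  n13 'a': a→14
  n14 'aa': a→15
  n15 'aaa': b→16
  n16 'aaab': ·  ←P4
  n17 'ca': ·  ←P5
  n18 'd': b→19
  n19 'db': ·  ←P6

Failure links (BFS by depth):
  fail(1) 'b': from fail(0)=0 chase 'b': 0 ⇒ 0;  out=∅∪out(0)=∅
  fail(3) 'e': from fail(0)=0 chase 'e': 0 ⇒ 0;  out=∅∪out(0)=∅
  fail(9) 'c': from fail(0)=0 chase 'c': 0 ⇒ 0;  out={2}∪out(0)={2}
  fail(13) 'a': from fail(0)=0 chase 'a': 0 ⇒ 0;  out=∅∪out(0)=∅
  fail(18) 'd': from fail(0)=0 chase 'd': 0 ⇒ 0;  out=∅∪out(0)=∅
  fail(2) 'ba': from fail(1)=0 chase 'a': 0 ⇒ 13;  out={0}∪out(13)={0}
  fail(4) 'ee': from fail(3)=0 chase 'e': 0 ⇒ 3;  out=∅∪out(3)=∅
  fail(10) 'ec': from fail(3)=0 chase 'c': 0 ⇒ 9;  out=∅∪out(9)={2}
  fail(14) 'aa': from fail(13)=0 chase 'a': 0 ⇒ 13;  out=∅∪out(13)=∅
  fail(17) 'ca': from fail(9)=0 chase 'a': 0 ⇒ 13;  out={5}∪out(13)={5}
  fail(19) 'db': from fail(18)=0 chase 'b': 0 ⇒ 1;  out={6}∪out(1)={6}
  fail(5) 'eeb': from fail(4)=3 chase 'b': 3→0 ⇒ 1;  out=∅∪out(1)=∅
  fail(11) 'ecc': from fail(10)=9 chase 'c': 9→0 ⇒ 9;  out=∅∪out(9)={2}
  fail(15) 'aaa': from fail(14)=13 chase 'a': 13 ⇒ 14;  out=∅∪out(14)=∅
  fail(6) 'eebc': from fail(5)=1 chase 'c': 1→0 ⇒ 9;  out=∅∪out(9)={2}
  fail(12) 'eccb': from fail(11)=9 chase 'b': 9→0 ⇒ 1;  out={3}∪out(1)={3}
  fail(16) 'aaab': from fail(15)=14 chase 'b': 14→13→0 ⇒ 1;  out={4}∪out(1)={4}
  fail(7) 'eebcd': from fail(6)=9 chase 'd': 9→0 ⇒ 18;  out=∅∪out(18)=∅
  fail(8) 'eebcdb': from fail(7)=18 chase 'b': 18 ⇒ 19;  out={1}∪out(19)={1,6}

Text stream:
[0] read 'c'  n0⇒n9  ** P2@[0:0]
[1] read 'a'  n9⇒n17  ** P5@[0:1]
[2] read 'd'  n17⇒n18 (via fail)
[3] read 'e'  n18⇒n3 (via fail)
[4] read 'b'  n3⇒n1 (via fail)
[5] read 'a'  n1⇒n2  ** P0@[4:5]
[6] read 'a'  n2⇒n14 (via fail)
[7] read 'b'  n14⇒n1 (via fail)
[8] read 'd'  n1⇒n18 (via fail)
[9] read 'b'  n18⇒n19  ** P6@[8:9]
[10] read 'd'  n19⇒n18 (via fail)
[11] read 'e'  n18⇒n3 (via fail)
[12] read 'a'  n3⇒n13 (via fail)
[13] read 'e'  n13⇒n3 (via fail)
[14] read 'e'  n3⇒n4
[15] read 'b'  n4⇒n5
[16] read 'c'  n5⇒n6  ** P2@[16:16]
[17] read 'd'  n6⇒n7
[18] read 'b'  n7⇒n8  ** P1@[13:18],P6@[17:18]
[19] read 'e'  n8⇒n3 (via fail)
[20] read 'e'  n3⇒n4
[21] read 'b'  n4⇒n5
[22] read 'c'  n5⇒n6  ** P2@[22:22]
[23] read 'd'  n6⇒n7
[24] read 'b'  n7⇒n8  ** P1@[19:24],P6@[23:24]
[25] read 'e'  n8⇒n3 (via fail)
[26] read 'b'  n3⇒n1 (via fail)
[27] read 'e'  n1⇒n3 (via fail)
[28] read 'e'  n3⇒n4
[29] read 'b'  n4⇒n5
[30] read 'c'  n5⇒n6  ** P2@[30:30]
[31] read 'd'  n6⇒n7
[32] read 'b'  n7⇒n8  ** P1@[27:32],P6@[31:32]
[33] read 'b'  n8⇒n1 (via fail)
[34] read 'c'  n1⇒n9 (via fail)  ** P2@[34:34]
[35] read 'c'  n9⇒n9 (via fail)  ** P2@[35:35]
[36] read 'b'  n9⇒n1 (via fail)
[37] read 'd'  n1⇒n18 (via fail)
[38] read 'c'  n18⇒n9 (via fail)  ** P2@[38:38]
[39] read 'e'  n9⇒n3 (via fail)
[40] read 'c'  n3⇒n10  ** P2@[40:40]
[41] read 'c'  n10⇒n11  ** P2@[41:41]
[42] read 'b'  n11⇒n12  ** P3@[39:42]
[43] read 'b'  n12⇒n1 (via fail)
[44] read 'd'  n1⇒n18 (via fail)
[45] read 'e'  n18⇒n3 (via fail)
[46] read 'e'  n3⇒n4
[47] read 'b'  n4⇒n5
[48] read 'c'  n5⇒n6  ** P2@[48:48]
[49] read 'd'  n6⇒n7
[50] read 'b'  n7⇒n8  ** P1@[45:50],P6@[49:50]
[51] read 'c'  n8⇒n9 (via fail)  ** P2@[51:51]
[52] read 'a'  n9⇒n17  ** P5@[51:52]
[53] read 'e'  n17⇒n3 (via fail)

Result: [[0,2],[1,5],[5,0],[9,6],[16,2],[18,1],[18,6],[22,2],[24,1],[24,6],[30,2],[32,1],[32,6],[34,2],[35,2],[38,2],[40,2],[41,2],[42,3],[48,2],[50,1],[50,6],[51,2],[52,5]]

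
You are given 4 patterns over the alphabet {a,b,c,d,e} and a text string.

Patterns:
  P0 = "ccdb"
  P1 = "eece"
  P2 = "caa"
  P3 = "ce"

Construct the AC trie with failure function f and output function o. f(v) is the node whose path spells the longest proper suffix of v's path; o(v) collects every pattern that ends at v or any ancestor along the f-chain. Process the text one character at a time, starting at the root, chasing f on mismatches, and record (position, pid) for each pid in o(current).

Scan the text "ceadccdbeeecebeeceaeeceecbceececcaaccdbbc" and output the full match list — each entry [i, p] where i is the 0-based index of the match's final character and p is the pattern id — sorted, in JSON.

Build:
Trie (insert patterns):
  n0 'ε': c→1 e→5
  n1 'c': a→9 c→2 e→11
  n2 'cc': d→3
  n3 'ccd': b→4
  n4 'ccdb': ·  ←P0
  n5 'e': e→6
  n6 'ee': c→7
  n7 'eec': e→8
  n8 'eece': ·  ←P1
  n9 'ca': a→10
  n10 'caa': ·  ←P2
  n11 'ce': ·  ←P3

BFS fail/out derivation:
  n1('c'): parent n0 fail=0; on 'c' 0 → fail=0;  out ∅∪∅=∅
  n5('e'): parent n0 fail=0; on 'e' 0 → fail=0;  out ∅∪∅=∅
  n2('cc'): parent n1 fail=0; on 'c' 0 → fail=1;  out ∅∪∅=∅
  n6('ee'): parent n5 fail=0; on 'e' 0 → fail=5;  out ∅∪∅=∅
  n9('ca'): parent n1 fail=0; on 'a' 0 → fail=0;  out ∅∪∅=∅
  n11('ce'): parent n1 fail=0; on 'e' 0 → fail=5;  out {3}∪∅={3}
  n3('ccd'): parent n2 fail=1; on 'd' 1→0 → fail=0;  out ∅∪∅=∅
  n7('eec'): parent n6 fail=5; on 'c' 5→0 → fail=1;  out ∅∪∅=∅
  n10('caa'): parent n9 fail=0; on 'a' 0 → fail=0;  out {2}∪∅={2}
  n4('ccdb'): parent n3 fail=0; on 'b' 0 → fail=0;  out {0}∪∅={0}
  n8('eece'): parent n7 fail=1; on 'e' 1 → fail=11;  out {1}∪{3}={1,3}

Run:
[0] read 'c'  n0⇒n1
[1] read 'e'  n1⇒n11  ** P3@[0:1]
[2] read 'a'  n11⇒n0 (fail-walked)
[3] read 'd'  n0⇒n0
[4] read 'c'  n0⇒n1
[5] read 'c'  n1⇒n2
[6] read 'd'  n2⇒n3
[7] read 'b'  n3⇒n4  ** P0@[4:7]
[8] read 'e'  n4⇒n5 (fail-walked)
[9] read 'e'  n5⇒n6
[10] read 'e'  n6⇒n6 (fail-walked)
[11] read 'c'  n6⇒n7
[12] read 'e'  n7⇒n8  ** P1@[9:12],P3@[11:12]
[13] read 'b'  n8⇒n0 (fail-walked)
[14] read 'e'  n0⇒n5
[15] read 'e'  n5⇒n6
[16] read 'c'  n6⇒n7
[17] read 'e'  n7⇒n8  ** P1@[14:17],P3@[16:17]
[18] read 'a'  n8⇒n0 (fail-walked)
[19] read 'e'  n0⇒n5
[20] read 'e'  n5⇒n6
[21] read 'c'  n6⇒n7
[22] read 'e'  n7⇒n8  ** P1@[19:22],P3@[21:22]
[23] read 'e'  n8⇒n6 (fail-walked)
[24] read 'c'  n6⇒n7
[25] read 'b'  n7⇒n0 (fail-walked)
[26] read 'c'  n0⇒n1
[27] read 'e'  n1⇒n11  ** P3@[26:27]
[28] read 'e'  n11⇒n6 (fail-walked)
[29] read 'c'  n6⇒n7
[30] read 'e'  n7⇒n8  ** P1@[27:30],P3@[29:30]
[31] read 'c'  n8⇒n1 (fail-walked)
[32] read 'c'  n1⇒n2
[33] read 'a'  n2⇒n9 (fail-walked)
[34] read 'a'  n9⇒n10  ** P2@[32:34]
[35] read 'c'  n10⇒n1 (fail-walked)
[36] read 'c'  n1⇒n2
[37] read 'd'  n2⇒n3
[38] read 'b'  n3⇒n4  ** P0@[35:38]
[39] read 'b'  n4⇒n0 (fail-walked)
[40] read 'c'  n0⇒n1

Result: [[1,3],[7,0],[12,1],[12,3],[17,1],[17,3],[22,1],[22,3],[27,3],[30,1],[30,3],[34,2],[38,0]]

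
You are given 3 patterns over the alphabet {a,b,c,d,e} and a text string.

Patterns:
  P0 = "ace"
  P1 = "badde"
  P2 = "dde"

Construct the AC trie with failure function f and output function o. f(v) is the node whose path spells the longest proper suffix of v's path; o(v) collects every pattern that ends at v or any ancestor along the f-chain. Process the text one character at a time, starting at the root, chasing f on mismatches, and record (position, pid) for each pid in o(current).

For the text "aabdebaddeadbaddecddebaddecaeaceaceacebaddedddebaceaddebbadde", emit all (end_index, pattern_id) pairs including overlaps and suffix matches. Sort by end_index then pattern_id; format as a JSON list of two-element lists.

Build automaton:
Trie nodes:
  0='ε' goto a→1 b→4 d→9
  1='a' goto c→2
  2='ac' goto e→3
  3='ace' goto ·  ←P0
  4='b' goto a→5
  5='ba' goto d→6
  6='bad' goto d→7
  7='badd' goto e→8
  8='badde' goto ·  ←P1
  9='d' goto d→10
  10='dd' goto e→11
  11='dde' goto ·  ←P2

Failure links (BFS by depth):
  n1('a'): parent n0 fail=0; on 'a' 0 → fail=0;  out ∅∪∅=∅
  n4('b'): parent n0 fail=0; on 'b' 0 → fail=0;  out ∅∪∅=∅
  n9('d'): parent n0 fail=0; on 'd' 0 → fail=0;  out ∅∪∅=∅
  n2('ac'): parent n1 fail=0; on 'c' 0 → fail=0;  out ∅∪∅=∅
  n5('ba'): parent n4 fail=0; on 'a' 0 → fail=1;  out ∅∪∅=∅
  n10('dd'): parent n9 fail=0; on 'd' 0 → fail=9;  out ∅∪∅=∅
  n3('ace'): parent n2 fail=0; on 'e' 0 → fail=0;  out {0}∪∅={0}
  n6('bad'): parent n5 fail=1; on 'd' 1→0 → fail=9;  out ∅∪∅=∅
  n11('dde'): parent n10 fail=9; on 'e' 9→0 → fail=0;  out {2}∪∅={2}
  n7('badd'): parent n6 fail=9; on 'd' 9 → fail=10;  out ∅∪∅=∅
  n8('badde'): parent n7 fail=10; on 'e' 10 → fail=11;  out {1}∪{2}={1,2}

Text stream:
[0] read 'a'  n0⇒n1
[1] read 'a'  n1⇒n1 (via fail)
[2] read 'b'  n1⇒n4 (via fail)
[3] read 'd'  n4⇒n9 (via fail)
[4] read 'e'  n9⇒n0 (via fail)
[5] read 'b'  n0⇒n4
[6] read 'a'  n4⇒n5
[7] read 'd'  n5⇒n6
[8] read 'd'  n6⇒n7
[9] read 'e'  n7⇒n8  emit P1@[5:9],P2@[7:9]
[10] read 'a'  n8⇒n1 (via fail)
[11] read 'd'  n1⇒n9 (via fail)
[12] read 'b'  n9⇒n4 (via fail)
[13] read 'a'  n4⇒n5
[14] read 'd'  n5⇒n6
[15] read 'd'  n6⇒n7
[16] read 'e'  n7⇒n8  emit P1@[12:16],P2@[14:16]
[17] read 'c'  n8⇒n0 (via fail)
[18] read 'd'  n0⇒n9
[19] read 'd'  n9⇒n10
[20] read 'e'  n10⇒n11  emit P2@[18:20]
[21] read 'b'  n11⇒n4 (via fail)
[22] read 'a'  n4⇒n5
[23] read 'd'  n5⇒n6
[24] read 'd'  n6⇒n7
[25] read 'e'  n7⇒n8  emit P1@[21:25],P2@[23:25]
[26] read 'c'  n8⇒n0 (via fail)
[27] read 'a'  n0⇒n1
[28] read 'e'  n1⇒n0 (via fail)
[29] read 'a'  n0⇒n1
[30] read 'c'  n1⇒n2
[31] read 'e'  n2⇒n3  emit P0@[29:31]
[32] read 'a'  n3⇒n1 (via fail)
[33] read 'c'  n1⇒n2
[34] read 'e'  n2⇒n3  emit P0@[32:34]
[35] read 'a'  n3⇒n1 (via fail)
[36] read 'c'  n1⇒n2
[37] read 'e'  n2⇒n3  emit P0@[35:37]
[38] read 'b'  n3⇒n4 (via fail)
[39] read 'a'  n4⇒n5
[40] read 'd'  n5⇒n6
[41] read 'd'  n6⇒n7
[42] read 'e'  n7⇒n8  emit P1@[38:42],P2@[40:42]
[43] read 'd'  n8⇒n9 (via fail)
[44] read 'd'  n9⇒n10
[45] read 'd'  n10⇒n10 (via fail)
[46] read 'e'  n10⇒n11  emit P2@[44:46]
[47] read 'b'  n11⇒n4 (via fail)
[48] read 'a'  n4⇒n5
[49] read 'c'  n5⇒n2 (via fail)
[50] read 'e'  n2⇒n3  emit P0@[48:50]
[51] read 'a'  n3⇒n1 (via fail)
[52] read 'd'  n1⇒n9 (via fail)
[53] read 'd'  n9⇒n10
[54] read 'e'  n10⇒n11  emit P2@[52:54]
[55] read 'b'  n11⇒n4 (via fail)
[56] read 'b'  n4⇒n4 (via fail)
[57] read 'a'  n4⇒n5
[58] read 'd'  n5⇒n6
[59] read 'd'  n6⇒n7
[60] read 'e'  n7⇒n8  emit P1@[56:60],P2@[58:60]

Matches: [[9,1],[9,2],[16,1],[16,2],[20,2],[25,1],[25,2],[31,0],[34,0],[37,0],[42,1],[42,2],[46,2],[50,0],[54,2],[60,1],[60,2]]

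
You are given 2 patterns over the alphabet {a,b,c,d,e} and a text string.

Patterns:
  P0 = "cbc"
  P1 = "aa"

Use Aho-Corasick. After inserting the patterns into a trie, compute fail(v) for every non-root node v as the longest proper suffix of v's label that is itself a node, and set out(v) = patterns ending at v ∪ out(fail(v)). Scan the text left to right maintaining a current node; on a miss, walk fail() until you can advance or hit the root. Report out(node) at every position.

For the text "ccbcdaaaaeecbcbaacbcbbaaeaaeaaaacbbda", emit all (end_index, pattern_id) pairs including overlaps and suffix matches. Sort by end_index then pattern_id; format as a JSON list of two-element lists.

Build:
Trie nodes:
  0='ε' goto a→4 c→1
  1='c' goto b→2
  2='cb' goto c→3
  3='cbc' goto ·  [P0 ends]
  4='a' goto a→5
  5='aa' goto ·  [P1 ends]

BFS fail/out derivation:
  n1('c'): parent n0 fail=0; on 'c' 0 → fail=0;  out ∅∪∅=∅
  n4('a'): parent n0 fail=0; on 'a' 0 → fail=0;  out ∅∪∅=∅
  n2('cb'): parent n1 fail=0; on 'b' 0 → fail=0;  out ∅∪∅=∅
  n5('aa'): parent n4 fail=0; on 'a' 0 → fail=4;  out {1}∪∅={1}
  n3('cbc'): parent n2 fail=0; on 'c' 0 → fail=1;  out {0}∪∅={0}

Scan:
pos 0 'c': at 1
pos 1 'c': at 1 (via fail)
pos 2 'b': at 2
pos 3 'c': at 3  emit P0@[1:3]
pos 4 'd': at 0 (via fail)
pos 5 'a': at 4
pos 6 'a': at 5  emit P1@[5:6]
pos 7 'a': at 5 (via fail)  emit P1@[6:7]
pos 8 'a': at 5 (via fail)  emit P1@[7:8]
pos 9 'e': at 0 (via fail)
pos 10 'e': at 0
pos 11 'c': at 1
pos 12 'b': at 2
pos 13 'c': at 3  emit P0@[11:13]
pos 14 'b': at 2 (via fail)
pos 15 'a': at 4 (via fail)
pos 16 'a': at 5  emit P1@[15:16]
pos 17 'c': at 1 (via fail)
pos 18 'b': at 2
pos 19 'c': at 3  emit P0@[17:19]
pos 20 'b': at 2 (via fail)
pos 21 'b': at 0 (via fail)
pos 22 'a': at 4
pos 23 'a': at 5  emit P1@[22:23]
pos 24 'e': at 0 (via fail)
pos 25 'a': at 4
pos 26 'a': at 5  emit P1@[25:26]
pos 27 'e': at 0 (via fail)
pos 28 'a': at 4
pos 29 'a': at 5  emit P1@[28:29]
pos 30 'a': at 5 (via fail)  emit P1@[29:30]
pos 31 'a': at 5 (via fail)  emit P1@[30:31]
pos 32 'c': at 1 (via fail)
pos 33 'b': at 2
pos 34 'b': at 0 (via fail)
pos 35 'd': at 0
pos 36 'a': at 4

Matches: [[3,0],[6,1],[7,1],[8,1],[13,0],[16,1],[19,0],[23,1],[26,1],[29,1],[30,1],[31,1]]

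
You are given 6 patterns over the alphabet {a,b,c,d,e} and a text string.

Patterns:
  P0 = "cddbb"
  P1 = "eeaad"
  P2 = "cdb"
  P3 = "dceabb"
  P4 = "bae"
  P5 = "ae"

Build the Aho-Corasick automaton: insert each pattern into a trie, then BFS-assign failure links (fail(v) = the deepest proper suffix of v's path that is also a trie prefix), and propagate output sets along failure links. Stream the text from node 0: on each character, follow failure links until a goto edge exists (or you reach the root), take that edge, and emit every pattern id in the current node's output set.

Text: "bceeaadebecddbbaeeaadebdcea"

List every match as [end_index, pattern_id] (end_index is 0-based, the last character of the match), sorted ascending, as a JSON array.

Construct AC machine:
Trie nodes:
  0='ε' goto a→21 b→18 c→1 d→12 e→6
  1='c' goto d→2
  2='cd' goto b→11 d→3
  3='cdd' goto b→4
  4='cddb' goto b→5
  5='cddbb' goto ·  ←P0
  6='e' goto e→7
  7='ee' goto a→8
  8='eea' goto a→9
  9='eeaa' goto d→10
  10='eeaad' goto ·  ←P1
  11='cdb' goto ·  ←P2
  12='d' goto c→13
  13='dc' goto e→14
  14='dce' goto a→15
  15='dcea' goto b→16
  16='dceab' goto b→17
  17='dceabb' goto ·  ←P3
  18='b' goto a→19
  19='ba' goto e→20
  20='bae' goto ·  ←P4
  21='a' goto e→22
  22='ae' goto ·  ←P5

Failure links (BFS by depth):
  n1('c'): parent n0 fail=0; on 'c' 0 → fail=0;  out ∅∪∅=∅
  n6('e'): parent n0 fail=0; on 'e' 0 → fail=0;  out ∅∪∅=∅
  n12('d'): parent n0 fail=0; on 'd' 0 → fail=0;  out ∅∪∅=∅
  n18('b'): parent n0 fail=0; on 'b' 0 → fail=0;  out ∅∪∅=∅
  n21('a'): parent n0 fail=0; on 'a' 0 → fail=0;  out ∅∪∅=∅
  n2('cd'): parent n1 fail=0; on 'd' 0 → fail=12;  out ∅∪∅=∅
  n7('ee'): parent n6 fail=0; on 'e' 0 → fail=6;  out ∅∪∅=∅
  n13('dc'): parent n12 fail=0; on 'c' 0 → fail=1;  out ∅∪∅=∅
  n19('ba'): parent n18 fail=0; on 'a' 0 → fail=21;  out ∅∪∅=∅
  n22('ae'): parent n21 fail=0; on 'e' 0 → fail=6;  out {5}∪∅={5}
  n3('cdd'): parent n2 fail=12; on 'd' 12→0 → fail=12;  out ∅∪∅=∅
  n8('eea'): parent n7 fail=6; on 'a' 6→0 → fail=21;  out ∅∪∅=∅
  n11('cdb'): parent n2 fail=12; on 'b' 12→0 → fail=18;  out {2}∪∅={2}
  n14('dce'): parent n13 fail=1; on 'e' 1→0 → fail=6;  out ∅∪∅=∅
  n20('bae'): parent n19 fail=21; on 'e' 21 → fail=22;  out {4}∪{5}={4,5}
  n4('cddb'): parent n3 fail=12; on 'b' 12→0 → fail=18;  out ∅∪∅=∅
  n9('eeaa'): parent n8 fail=21; on 'a' 21→0 → fail=21;  out ∅∪∅=∅
  n15('dcea'): parent n14 fail=6; on 'a' 6→0 → fail=21;  out ∅∪∅=∅
  n5('cddbb'): parent n4 fail=18; on 'b' 18→0 → fail=18;  out {0}∪∅={0}
  n10('eeaad'): parent n9 fail=21; on 'd' 21→0 → fail=12;  out {1}∪∅={1}
  n16('dceab'): parent n15 fail=21; on 'b' 21→0 → fail=18;  out ∅∪∅=∅
  n17('dceabb'): parent n16 fail=18; on 'b' 18→0 → fail=18;  out {3}∪∅={3}

Scan:
[0] read 'b'  n0⇒n18
[1] read 'c'  n18⇒n1 (via fail)
[2] read 'e'  n1⇒n6 (via fail)
[3] read 'e'  n6⇒n7
[4] read 'a'  n7⇒n8
[5] read 'a'  n8⇒n9
[6] read 'd'  n9⇒n10  ** P1@[2:6]
[7] read 'e'  n10⇒n6 (via fail)
[8] read 'b'  n6⇒n18 (via fail)
[9] read 'e'  n18⇒n6 (via fail)
[10] read 'c'  n6⇒n1 (via fail)
[11] read 'd'  n1⇒n2
[12] read 'd'  n2⇒n3
[13] read 'b'  n3⇒n4
[14] read 'b'  n4⇒n5  ** P0@[10:14]
[15] read 'a'  n5⇒n19 (via fail)
[16] read 'e'  n19⇒n20  ** P4@[14:16],P5@[15:16]
[17] read 'e'  n20⇒n7 (via fail)
[18] read 'a'  n7⇒n8
[19] read 'a'  n8⇒n9
[20] read 'd'  n9⇒n10  ** P1@[16:20]
[21] read 'e'  n10⇒n6 (via fail)
[22] read 'b'  n6⇒n18 (via fail)
[23] read 'd'  n18⇒n12 (via fail)
[24] read 'c'  n12⇒n13
[25] read 'e'  n13⇒n14
[26] read 'a'  n14⇒n15

Matches: [[6,1],[14,0],[16,4],[16,5],[20,1]]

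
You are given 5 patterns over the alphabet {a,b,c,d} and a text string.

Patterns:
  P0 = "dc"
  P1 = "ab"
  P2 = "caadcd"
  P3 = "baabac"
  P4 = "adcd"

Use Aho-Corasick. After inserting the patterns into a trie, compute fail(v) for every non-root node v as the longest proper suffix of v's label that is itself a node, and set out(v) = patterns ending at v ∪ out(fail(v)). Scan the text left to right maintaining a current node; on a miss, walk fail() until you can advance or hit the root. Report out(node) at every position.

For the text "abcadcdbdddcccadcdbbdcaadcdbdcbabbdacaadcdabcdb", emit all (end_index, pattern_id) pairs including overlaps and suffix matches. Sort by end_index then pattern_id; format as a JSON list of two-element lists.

Build:
Trie (insert patterns):
  n0 'ε': a→3 b→11 c→5 d→1
  n1 'd': c→2
  n2 'dc': ·  ←P0
  n3 'a': b→4 d→17
  n4 'ab': ·  ←P1
  n5 'c': a→6
  n6 'ca': a→7
  n7 'caa': d→8
  n8 'caad': c→9
  n9 'caadc': d→10
  n10 'caadcd': ·  ←P2
  n11 'b': a→12
  n12 'ba': a→13
  n13 'baa': b→14
  n14 'baab': a→15
  n15 'baaba': c→16
  n16 'baabac': ·  ←P3
  n17 'ad': c→18
  n18 'adc': d→19
  n19 'adcd': ·  ←P4

BFS fail/out derivation:
  fail(1) 'd': from fail(0)=0 chase 'd': 0 ⇒ 0;  out=∅∪out(0)=∅
  fail(3) 'a': from fail(0)=0 chase 'a': 0 ⇒ 0;  out=∅∪out(0)=∅
  fail(5) 'c': from fail(0)=0 chase 'c': 0 ⇒ 0;  out=∅∪out(0)=∅
  fail(11) 'b': from fail(0)=0 chase 'b': 0 ⇒ 0;  out=∅∪out(0)=∅
  fail(2) 'dc': from fail(1)=0 chase 'c': 0 ⇒ 5;  out={0}∪out(5)={0}
  fail(4) 'ab': from fail(3)=0 chase 'b': 0 ⇒ 11;  out={1}∪out(11)={1}
  fail(6) 'ca': from fail(5)=0 chase 'a': 0 ⇒ 3;  out=∅∪out(3)=∅
  fail(12) 'ba': from fail(11)=0 chase 'a': 0 ⇒ 3;  out=∅∪out(3)=∅
  fail(17) 'ad': from fail(3)=0 chase 'd': 0 ⇒ 1;  out=∅∪out(1)=∅
  fail(7) 'caa': from fail(6)=3 chase 'a': 3→0 ⇒ 3;  out=∅∪out(3)=∅
  fail(13) 'baa': from fail(12)=3 chase 'a': 3→0 ⇒ 3;  out=∅∪out(3)=∅
  fail(18) 'adc': from fail(17)=1 chase 'c': 1 ⇒ 2;  out=∅∪out(2)={0}
  fail(8) 'caad': from fail(7)=3 chase 'd': 3 ⇒ 17;  out=∅∪out(17)=∅
  fail(14) 'baab': from fail(13)=3 chase 'b': 3 ⇒ 4;  out=∅∪out(4)={1}
  fail(19) 'adcd': from fail(18)=2 chase 'd': 2→5→0 ⇒ 1;  out={4}∪out(1)={4}
  fail(9) 'caadc': from fail(8)=17 chase 'c': 17 ⇒ 18;  out=∅∪out(18)={0}
  fail(15) 'baaba': from fail(14)=4 chase 'a': 4→11 ⇒ 12;  out=∅∪out(12)=∅
  fail(10) 'caadcd': from fail(9)=18 chase 'd': 18 ⇒ 19;  out={2}∪out(19)={2,4}
  fail(16) 'baabac': from fail(15)=12 chase 'c': 12→3→0 ⇒ 5;  out={3}∪out(5)={3}

Scan:
[0] read 'a'  n0⇒n3
[1] read 'b'  n3⇒n4  → match P1@[0:1]
[2] read 'c'  n4⇒n5 ·f
[3] read 'a'  n5⇒n6
[4] read 'd'  n6⇒n17 ·f
[5] read 'c'  n17⇒n18  → match P0@[4:5]
[6] read 'd'  n18⇒n19  → match P4@[3:6]
[7] read 'b'  n19⇒n11 ·f
[8] read 'd'  n11⇒n1 ·f
[9] read 'd'  n1⇒n1 ·f
[10] read 'd'  n1⇒n1 ·f
[11] read 'c'  n1⇒n2  → match P0@[10:11]
[12] read 'c'  n2⇒n5 ·f
[13] read 'c'  n5⇒n5 ·f
[14] read 'a'  n5⇒n6
[15] read 'd'  n6⇒n17 ·f
[16] read 'c'  n17⇒n18  → match P0@[15:16]
[17] read 'd'  n18⇒n19  → match P4@[14:17]
[18] read 'b'  n19⇒n11 ·f
[19] read 'b'  n11⇒n11 ·f
[20] read 'd'  n11⇒n1 ·f
[21] read 'c'  n1⇒n2  → match P0@[20:21]
[22] read 'a'  n2⇒n6 ·f
[23] read 'a'  n6⇒n7
[24] read 'd'  n7⇒n8
[25] read 'c'  n8⇒n9  → match P0@[24:25]
[26] read 'd'  n9⇒n10  → match P2@[21:26],P4@[23:26]
[27] read 'b'  n10⇒n11 ·f
[28] read 'd'  n11⇒n1 ·f
[29] read 'c'  n1⇒n2  → match P0@[28:29]
[30] read 'b'  n2⇒n11 ·f
[31] read 'a'  n11⇒n12
[32] read 'b'  n12⇒n4 ·f  → match P1@[31:32]
[33] read 'b'  n4⇒n11 ·f
[34] read 'd'  n11⇒n1 ·f
[35] read 'a'  n1⇒n3 ·f
[36] read 'c'  n3⇒n5 ·f
[37] read 'a'  n5⇒n6
[38] read 'a'  n6⇒n7
[39] read 'd'  n7⇒n8
[40] read 'c'  n8⇒n9  → match P0@[39:40]
[41] read 'd'  n9⇒n10  → match P2@[36:41],P4@[38:41]
[42] read 'a'  n10⇒n3 ·f
[43] read 'b'  n3⇒n4  → match P1@[42:43]
[44] read 'c'  n4⇒n5 ·f
[45] read 'd'  n5⇒n1 ·f
[46] read 'b'  n1⇒n11 ·f

Matches: [[1,1],[5,0],[6,4],[11,0],[16,0],[17,4],[21,0],[25,0],[26,2],[26,4],[29,0],[32,1],[40,0],[41,2],[41,4],[43,1]]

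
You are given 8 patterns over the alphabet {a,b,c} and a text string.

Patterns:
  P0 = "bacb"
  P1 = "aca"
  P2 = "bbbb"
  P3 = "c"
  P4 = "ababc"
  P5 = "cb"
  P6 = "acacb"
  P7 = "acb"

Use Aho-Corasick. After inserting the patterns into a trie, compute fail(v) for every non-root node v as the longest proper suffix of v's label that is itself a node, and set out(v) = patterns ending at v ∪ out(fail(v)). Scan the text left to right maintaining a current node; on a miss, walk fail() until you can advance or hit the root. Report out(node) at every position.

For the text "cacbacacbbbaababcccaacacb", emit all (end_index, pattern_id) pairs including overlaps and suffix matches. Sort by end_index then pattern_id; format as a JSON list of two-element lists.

Build automaton:
Trie (insert patterns):
  n0 'ε': a→5 b→1 c→11
  n1 'b': a→2 b→8
  n2 'ba': c→3
  n3 'bac': b→4
  n4 'bacb': ·  [P0 ends]
  n5 'a': b→12 c→6
  n6 'ac': a→7 b→19
  n7 'aca': c→17  [P1 ends]
  n8 'bb': b→9
  n9 'bbb': b→10
  n10 'bbbb': ·  [P2 ends]
  n11 'c': b→16  [P3 ends]
  n12 'ab': a→13
  n13 'aba': b→14
  n14 'abab': c→15
  n15 'ababc': ·  [P4 ends]
  n16 'cb': ·  [P5 ends]
  n17 'acac': b→18
  n18 'acacb': ·  [P6 ends]
  n19 'acb': ·  [P7 ends]

Failure links (BFS by depth):
  n1('b'): parent n0 fail=0; on 'b' 0 → fail=0;  out ∅∪∅=∅
  n5('a'): parent n0 fail=0; on 'a' 0 → fail=0;  out ∅∪∅=∅
  n11('c'): parent n0 fail=0; on 'c' 0 → fail=0;  out {3}∪∅={3}
  n2('ba'): parent n1 fail=0; on 'a' 0 → fail=5;  out ∅∪∅=∅
  n6('ac'): parent n5 fail=0; on 'c' 0 → fail=11;  out ∅∪{3}={3}
  n8('bb'): parent n1 fail=0; on 'b' 0 → fail=1;  out ∅∪∅=∅
  n12('ab'): parent n5 fail=0; on 'b' 0 → fail=1;  out ∅∪∅=∅
  n16('cb'): parent n11 fail=0; on 'b' 0 → fail=1;  out {5}∪∅={5}
  n3('bac'): parent n2 fail=5; on 'c' 5 → fail=6;  out ∅∪{3}={3}
  n7('aca'): parent n6 fail=11; on 'a' 11→0 → fail=5;  out {1}∪∅={1}
  n9('bbb'): parent n8 fail=1; on 'b' 1 → fail=8;  out ∅∪∅=∅
  n13('aba'): parent n12 fail=1; on 'a' 1 → fail=2;  out ∅∪∅=∅
  n19('acb'): parent n6 fail=11; on 'b' 11 → fail=16;  out {7}∪{5}={5,7}
  n4('bacb'): parent n3 fail=6; on 'b' 6 → fail=19;  out {0}∪{5,7}={0,5,7}
  n10('bbbb'): parent n9 fail=8; on 'b' 8 → fail=9;  out {2}∪∅={2}
  n14('abab'): parent n13 fail=2; on 'b' 2→5 → fail=12;  out ∅∪∅=∅
  n17('acac'): parent n7 fail=5; on 'c' 5 → fail=6;  out ∅∪{3}={3}
  n15('ababc'): parent n14 fail=12; on 'c' 12→1→0 → fail=11;  out {4}∪{3}={3,4}
  n18('acacb'): parent n17 fail=6; on 'b' 6 → fail=19;  out {6}∪{5,7}={5,6,7}

Run:
i=0 'c': node 0→11  emit P3@[0:0]
i=1 'a': node 11→5 (fail-walked)
i=2 'c': node 5→6  emit P3@[2:2]
i=3 'b': node 6→19  emit P5@[2:3],P7@[1:3]
i=4 'a': node 19→2 (fail-walked)
i=5 'c': node 2→3  emit P3@[5:5]
i=6 'a': node 3→7 (fail-walked)  emit P1@[4:6]
i=7 'c': node 7→17  emit P3@[7:7]
i=8 'b': node 17→18  emit P5@[7:8],P6@[4:8],P7@[6:8]
i=9 'b': node 18→8 (fail-walked)
i=10 'b': node 8→9
i=11 'a': node 9→2 (fail-walked)
i=12 'a': node 2→5 (fail-walked)
i=13 'b': node 5→12
i=14 'a': node 12→13
i=15 'b': node 13→14
i=16 'c': node 14→15  emit P3@[16:16],P4@[12:16]
i=17 'c': node 15→11 (fail-walked)  emit P3@[17:17]
i=18 'c': node 11→11 (fail-walked)  emit P3@[18:18]
i=19 'a': node 11→5 (fail-walked)
i=20 'a': node 5→5 (fail-walked)
i=21 'c': node 5→6  emit P3@[21:21]
i=22 'a': node 6→7  emit P1@[20:22]
i=23 'c': node 7→17  emit P3@[23:23]
i=24 'b': node 17→18  emit P5@[23:24],P6@[20:24],P7@[22:24]

Matches: [[0,3],[2,3],[3,5],[3,7],[5,3],[6,1],[7,3],[8,5],[8,6],[8,7],[16,3],[16,4],[17,3],[18,3],[21,3],[22,1],[23,3],[24,5],[24,6],[24,7]]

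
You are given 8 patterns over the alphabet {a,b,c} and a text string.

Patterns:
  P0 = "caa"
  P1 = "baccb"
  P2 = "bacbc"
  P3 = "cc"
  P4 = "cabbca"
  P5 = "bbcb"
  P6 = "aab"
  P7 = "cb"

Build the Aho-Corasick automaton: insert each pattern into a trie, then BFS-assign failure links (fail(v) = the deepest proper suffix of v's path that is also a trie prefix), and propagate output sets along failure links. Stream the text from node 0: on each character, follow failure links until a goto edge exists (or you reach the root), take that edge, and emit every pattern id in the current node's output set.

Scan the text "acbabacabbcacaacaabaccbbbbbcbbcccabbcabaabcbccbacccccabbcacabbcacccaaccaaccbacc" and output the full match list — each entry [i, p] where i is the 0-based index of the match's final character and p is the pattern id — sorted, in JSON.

Build:
Trie (insert patterns):
  0='ε' goto a→19 b→4 c→1
  1='c' goto a→2 b→22 c→11
  2='ca' goto a→3 b→12
  3='caa' goto ·  ←P0
  4='b' goto a→5 b→16
  5='ba' goto c→6
  6='bac' goto b→9 c→7
  7='bacc' goto b→8
  8='baccb' goto ·  ←P1
  9='bacb' goto c→10
  10='bacbc' goto ·  ←P2
  11='cc' goto ·  ←P3
  12='cab' goto b→13
  13='cabb' goto c→14
  14='cabbc' goto a→15
  15='cabbca' goto ·  ←P4
  16='bb' goto c→17
  17='bbc' goto b→18
  18='bbcb' goto ·  ←P5
  19='a' goto a→20
  20='aa' goto b→21
  21='aab' goto ·  ←P6
  22='cb' goto ·  ←P7

BFS fail/out derivation:
  n1('c'): parent n0 fail=0; on 'c' 0 → fail=0;  out ∅∪∅=∅
  n4('b'): parent n0 fail=0; on 'b' 0 → fail=0;  out ∅∪∅=∅
  n19('a'): parent n0 fail=0; on 'a' 0 → fail=0;  out ∅∪∅=∅
  n2('ca'): parent n1 fail=0; on 'a' 0 → fail=19;  out ∅∪∅=∅
  n5('ba'): parent n4 fail=0; on 'a' 0 → fail=19;  out ∅∪∅=∅
  n11('cc'): parent n1 fail=0; on 'c' 0 → fail=1;  out {3}∪∅={3}
  n16('bb'): parent n4 fail=0; on 'b' 0 → fail=4;  out ∅∪∅=∅
  n20('aa'): parent n19 fail=0; on 'a' 0 → fail=19;  out ∅∪∅=∅
  n22('cb'): parent n1 fail=0; on 'b' 0 → fail=4;  out {7}∪∅={7}
  n3('caa'): parent n2 fail=19; on 'a' 19 → fail=20;  out {0}∪∅={0}
  n6('bac'): parent n5 fail=19; on 'c' 19→0 → fail=1;  out ∅∪∅=∅
  n12('cab'): parent n2 fail=19; on 'b' 19→0 → fail=4;  out ∅∪∅=∅
  n17('bbc'): parent n16 fail=4; on 'c' 4→0 → fail=1;  out ∅∪∅=∅
  n21('aab'): parent n20 fail=19; on 'b' 19→0 → fail=4;  out {6}∪∅={6}
  n7('bacc'): parent n6 fail=1; on 'c' 1 → fail=11;  out ∅∪{3}={3}
  n9('bacb'): parent n6 fail=1; on 'b' 1 → fail=22;  out ∅∪{7}={7}
  n13('cabb'): parent n12 fail=4; on 'b' 4 → fail=16;  out ∅∪∅=∅
  n18('bbcb'): parent n17 fail=1; on 'b' 1 → fail=22;  out {5}∪{7}={5,7}
  n8('baccb'): parent n7 fail=11; on 'b' 11→1 → fail=22;  out {1}∪{7}={1,7}
  n10('bacbc'): parent n9 fail=22; on 'c' 22→4→0 → fail=1;  out {2}∪∅={2}
  n14('cabbc'): parent n13 fail=16; on 'c' 16 → fail=17;  out ∅∪∅=∅
  n15('cabbca'): parent n14 fail=17; on 'a' 17→1 → fail=2;  out {4}∪∅={4}

Scan:
[0] read 'a'  n0⇒n19
[1] read 'c'  n19⇒n1 ·f
[2] read 'b'  n1⇒n22  ** P7@[1:2]
[3] read 'a'  n22⇒n5 ·f
[4] read 'b'  n5⇒n4 ·f
[5] read 'a'  n4⇒n5
[6] read 'c'  n5⇒n6
[7] read 'a'  n6⇒n2 ·f
[8] read 'b'  n2⇒n12
[9] read 'b'  n12⇒n13
[10] read 'c'  n13⇒n14
[11] read 'a'  n14⇒n15  ** P4@[6:11]
[12] read 'c'  n15⇒n1 ·f
[13] read 'a'  n1⇒n2
[14] read 'a'  n2⇒n3  ** P0@[12:14]
[15] read 'c'  n3⇒n1 ·f
[16] read 'a'  n1⇒n2
[17] read 'a'  n2⇒n3  ** P0@[15:17]
[18] read 'b'  n3⇒n21 ·f  ** P6@[16:18]
[19] read 'a'  n21⇒n5 ·f
[20] read 'c'  n5⇒n6
[21] read 'c'  n6⇒n7  ** P3@[20:21]
[22] read 'b'  n7⇒n8  ** P1@[18:22],P7@[21:22]
[23] read 'b'  n8⇒n16 ·f
[24] read 'b'  n16⇒n16 ·f
[25] read 'b'  n16⇒n16 ·f
[26] read 'b'  n16⇒n16 ·f
[27] read 'c'  n16⇒n17
[28] read 'b'  n17⇒n18  ** P5@[25:28],P7@[27:28]
[29] read 'b'  n18⇒n16 ·f
[30] read 'c'  n16⇒n17
[31] read 'c'  n17⇒n11 ·f  ** P3@[30:31]
[32] read 'c'  n11⇒n11 ·f  ** P3@[31:32]
[33] read 'a'  n11⇒n2 ·f
[34] read 'b'  n2⇒n12
[35] read 'b'  n12⇒n13
[36] read 'c'  n13⇒n14
[37] read 'a'  n14⇒n15  ** P4@[32:37]
[38] read 'b'  n15⇒n12 ·f
[39] read 'a'  n12⇒n5 ·f
[40] read 'a'  n5⇒n20 ·f
[41] read 'b'  n20⇒n21  ** P6@[39:41]
[42] read 'c'  n21⇒n1 ·f
[43] read 'b'  n1⇒n22  ** P7@[42:43]
[44] read 'c'  n22⇒n1 ·f
[45] read 'c'  n1⇒n11  ** P3@[44:45]
[46] read 'b'  n11⇒n22 ·f  ** P7@[45:46]
[47] read 'a'  n22⇒n5 ·f
[48] read 'c'  n5⇒n6
[49] read 'c'  n6⇒n7  ** P3@[48:49]
[50] read 'c'  n7⇒n11 ·f  ** P3@[49:50]
[51] read 'c'  n11⇒n11 ·f  ** P3@[50:51]
[52] read 'c'  n11⇒n11 ·f  ** P3@[51:52]
[53] read 'a'  n11⇒n2 ·f
[54] read 'b'  n2⇒n12
[55] read 'b'  n12⇒n13
[56] read 'c'  n13⇒n14
[57] read 'a'  n14⇒n15  ** P4@[52:57]
[58] read 'c'  n15⇒n1 ·f
[59] read 'a'  n1⇒n2
[60] read 'b'  n2⇒n12
[61] read 'b'  n12⇒n13
[62] read 'c'  n13⇒n14
[63] read 'a'  n14⇒n15  ** P4@[58:63]
[64] read 'c'  n15⇒n1 ·f
[65] read 'c'  n1⇒n11  ** P3@[64:65]
[66] read 'c'  n11⇒n11 ·f  ** P3@[65:66]
[67] read 'a'  n11⇒n2 ·f
[68] read 'a'  n2⇒n3  ** P0@[66:68]
[69] read 'c'  n3⇒n1 ·f
[70] read 'c'  n1⇒n11  ** P3@[69:70]
[71] read 'a'  n11⇒n2 ·f
[72] read 'a'  n2⇒n3  ** P0@[70:72]
[73] read 'c'  n3⇒n1 ·f
[74] read 'c'  n1⇒n11  ** P3@[73:74]
[75] read 'b'  n11⇒n22 ·f  ** P7@[74:75]
[76] read 'a'  n22⇒n5 ·f
[77] read 'c'  n5⇒n6
[78] read 'c'  n6⇒n7  ** P3@[77:78]

Result: [[2,7],[11,4],[14,0],[17,0],[18,6],[21,3],[22,1],[22,7],[28,5],[28,7],[31,3],[32,3],[37,4],[41,6],[43,7],[45,3],[46,7],[49,3],[50,3],[51,3],[52,3],[57,4],[63,4],[65,3],[66,3],[68,0],[70,3],[72,0],[74,3],[75,7],[78,3]]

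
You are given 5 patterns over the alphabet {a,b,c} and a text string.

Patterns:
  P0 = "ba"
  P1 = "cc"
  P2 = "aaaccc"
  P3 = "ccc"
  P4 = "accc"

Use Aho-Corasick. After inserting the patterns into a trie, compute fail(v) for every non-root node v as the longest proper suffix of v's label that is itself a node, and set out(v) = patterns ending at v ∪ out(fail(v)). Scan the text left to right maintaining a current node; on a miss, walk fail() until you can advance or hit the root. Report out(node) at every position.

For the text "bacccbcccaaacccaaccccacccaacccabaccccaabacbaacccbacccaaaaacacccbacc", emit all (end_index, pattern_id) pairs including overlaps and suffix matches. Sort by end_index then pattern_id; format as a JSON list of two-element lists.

Build:
Trie nodes:
  n0 'ε': a→5 b→1 c→3
  n1 'b': a→2
  n2 'ba': ·  ←P0
  n3 'c': c→4
  n4 'cc': c→11  ←P1
  n5 'a': a→6 c→12
  n6 'aa': a→7
  n7 'aaa': c→8
  n8 'aaac': c→9
  n9 'aaacc': c→10
  n10 'aaaccc': ·  ←P2
  n11 'ccc': ·  ←P3
  n12 'ac': c→13
  n13 'acc': c→14
  n14 'accc': ·  ←P4

Failure links (BFS by depth):
  fail(1) 'b': from fail(0)=0 chase 'b': 0 ⇒ 0;  out=∅∪out(0)=∅
  fail(3) 'c': from fail(0)=0 chase 'c': 0 ⇒ 0;  out=∅∪out(0)=∅
  fail(5) 'a': from fail(0)=0 chase 'a': 0 ⇒ 0;  out=∅∪out(0)=∅
  fail(2) 'ba': from fail(1)=0 chase 'a': 0 ⇒ 5;  out={0}∪out(5)={0}
  fail(4) 'cc': from fail(3)=0 chase 'c': 0 ⇒ 3;  out={1}∪out(3)={1}
  fail(6) 'aa': from fail(5)=0 chase 'a': 0 ⇒ 5;  out=∅∪out(5)=∅
  fail(12) 'ac': from fail(5)=0 chase 'c': 0 ⇒ 3;  out=∅∪out(3)=∅
  fail(7) 'aaa': from fail(6)=5 chase 'a': 5 ⇒ 6;  out=∅∪out(6)=∅
  fail(11) 'ccc': from fail(4)=3 chase 'c': 3 ⇒ 4;  out={3}∪out(4)={1,3}
  fail(13) 'acc': from fail(12)=3 chase 'c': 3 ⇒ 4;  out=∅∪out(4)={1}
  fail(8) 'aaac': from fail(7)=6 chase 'c': 6→5 ⇒ 12;  out=∅∪out(12)=∅
  fail(14) 'accc': from fail(13)=4 chase 'c': 4 ⇒ 11;  out={4}∪out(11)={1,3,4}
  fail(9) 'aaacc': from fail(8)=12 chase 'c': 12 ⇒ 13;  out=∅∪out(13)={1}
  fail(10) 'aaaccc': from fail(9)=13 chase 'c': 13 ⇒ 14;  out={2}∪out(14)={1,2,3,4}

Run:
pos 0 'b': at 1
pos 1 'a': at 2  emit P0@[0:1]
pos 2 'c': at 12 (via fail)
pos 3 'c': at 13  emit P1@[2:3]
pos 4 'c': at 14  emit P1@[3:4],P3@[2:4],P4@[1:4]
pos 5 'b': at 1 (via fail)
pos 6 'c': at 3 (via fail)
pos 7 'c': at 4  emit P1@[6:7]
pos 8 'c': at 11  emit P1@[7:8],P3@[6:8]
pos 9 'a': at 5 (via fail)
pos 10 'a': at 6
pos 11 'a': at 7
pos 12 'c': at 8
pos 13 'c': at 9  emit P1@[12:13]
pos 14 'c': at 10  emit P1@[13:14],P2@[9:14],P3@[12:14],P4@[11:14]
pos 15 'a': at 5 (via fail)
pos 16 'a': at 6
pos 17 'c': at 12 (via fail)
pos 18 'c': at 13  emit P1@[17:18]
pos 19 'c': at 14  emit P1@[18:19],P3@[17:19],P4@[16:19]
pos 20 'c': at 11 (via fail)  emit P1@[19:20],P3@[18:20]
pos 21 'a': at 5 (via fail)
pos 22 'c': at 12
pos 23 'c': at 13  emit P1@[22:23]
pos 24 'c': at 14  emit P1@[23:24],P3@[22:24],P4@[21:24]
pos 25 'a': at 5 (via fail)
pos 26 'a': at 6
pos 27 'c': at 12 (via fail)
pos 28 'c': at 13  emit P1@[27:28]
pos 29 'c': at 14  emit P1@[28:29],P3@[27:29],P4@[26:29]
pos 30 'a': at 5 (via fail)
pos 31 'b': at 1 (via fail)
pos 32 'a': at 2  emit P0@[31:32]
pos 33 'c': at 12 (via fail)
pos 34 'c': at 13  emit P1@[33:34]
pos 35 'c': at 14  emit P1@[34:35],P3@[33:35],P4@[32:35]
pos 36 'c': at 11 (via fail)  emit P1@[35:36],P3@[34:36]
pos 37 'a': at 5 (via fail)
pos 38 'a': at 6
pos 39 'b': at 1 (via fail)
pos 40 'a': at 2  emit P0@[39:40]
pos 41 'c': at 12 (via fail)
pos 42 'b': at 1 (via fail)
pos 43 'a': at 2  emit P0@[42:43]
pos 44 'a': at 6 (via fail)
pos 45 'c': at 12 (via fail)
pos 46 'c': at 13  emit P1@[45:46]
pos 47 'c': at 14  emit P1@[46:47],P3@[45:47],P4@[44:47]
pos 48 'b': at 1 (via fail)
pos 49 'a': at 2  emit P0@[48:49]
pos 50 'c': at 12 (via fail)
pos 51 'c': at 13  emit P1@[50:51]
pos 52 'c': at 14  emit P1@[51:52],P3@[50:52],P4@[49:52]
pos 53 'a': at 5 (via fail)
pos 54 'a': at 6
pos 55 'a': at 7
pos 56 'a': at 7 (via fail)
pos 57 'a': at 7 (via fail)
pos 58 'c': at 8
pos 59 'a': at 5 (via fail)
pos 60 'c': at 12
pos 61 'c': at 13  emit P1@[60:61]
pos 62 'c': at 14  emit P1@[61:62],P3@[60:62],P4@[59:62]
pos 63 'b': at 1 (via fail)
pos 64 'a': at 2  emit P0@[63:64]
pos 65 'c': at 12 (via fail)
pos 66 'c': at 13  emit P1@[65:66]

Result: [[1,0],[3,1],[4,1],[4,3],[4,4],[7,1],[8,1],[8,3],[13,1],[14,1],[14,2],[14,3],[14,4],[18,1],[19,1],[19,3],[19,4],[20,1],[20,3],[23,1],[24,1],[24,3],[24,4],[28,1],[29,1],[29,3],[29,4],[32,0],[34,1],[35,1],[35,3],[35,4],[36,1],[36,3],[40,0],[43,0],[46,1],[47,1],[47,3],[47,4],[49,0],[51,1],[52,1],[52,3],[52,4],[61,1],[62,1],[62,3],[62,4],[64,0],[66,1]]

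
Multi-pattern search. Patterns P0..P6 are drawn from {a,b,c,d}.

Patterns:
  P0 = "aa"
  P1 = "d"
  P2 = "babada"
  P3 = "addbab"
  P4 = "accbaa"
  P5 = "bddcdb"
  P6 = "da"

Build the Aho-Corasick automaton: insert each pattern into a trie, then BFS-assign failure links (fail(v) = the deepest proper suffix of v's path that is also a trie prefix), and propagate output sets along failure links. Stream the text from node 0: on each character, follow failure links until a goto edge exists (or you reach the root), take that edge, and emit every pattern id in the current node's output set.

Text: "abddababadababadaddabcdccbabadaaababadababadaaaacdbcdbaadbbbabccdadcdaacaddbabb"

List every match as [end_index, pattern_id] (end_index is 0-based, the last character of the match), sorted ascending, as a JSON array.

Build automaton:
Trie nodes:
  0='ε' goto a→1 b→4 d→3
  1='a' goto a→2 c→15 d→10
  2='aa' goto ·  [P0 ends]
  3='d' goto a→25  [P1 ends]
  4='b' goto a→5 d→20
  5='ba' goto b→6
  6='bab' goto a→7
  7='baba' goto d→8
  8='babad' goto a→9
  9='babada' goto ·  [P2 ends]
  10='ad' goto d→11
  11='add' goto b→12
  12='addb' goto a→13
  13='addba' goto b→14
  14='addbab' goto ·  [P3 ends]
  15='ac' goto c→16
  16='acc' goto b→17
  17='accb' goto a→18
  18='accba' goto a→19
  19='accbaa' goto ·  [P4 ends]
  20='bd' goto d→21
  21='bdd' goto c→22
  22='bddc' goto d→23
  23='bddcd' goto b→24
  24='bddcdb' goto ·  [P5 ends]
  25='da' goto ·  [P6 ends]

Failure links (BFS by depth):
  fail(1) 'a': from fail(0)=0 chase 'a': 0 ⇒ 0;  out=∅∪out(0)=∅
  fail(3) 'd': from fail(0)=0 chase 'd': 0 ⇒ 0;  out={1}∪out(0)={1}
  fail(4) 'b': from fail(0)=0 chase 'b': 0 ⇒ 0;  out=∅∪out(0)=∅
  fail(2) 'aa': from fail(1)=0 chase 'a': 0 ⇒ 1;  out={0}∪out(1)={0}
  fail(5) 'ba': from fail(4)=0 chase 'a': 0 ⇒ 1;  out=∅∪out(1)=∅
  fail(10) 'ad': from fail(1)=0 chase 'd': 0 ⇒ 3;  out=∅∪out(3)={1}
  fail(15) 'ac': from fail(1)=0 chase 'c': 0 ⇒ 0;  out=∅∪out(0)=∅
  fail(20) 'bd': from fail(4)=0 chase 'd': 0 ⇒ 3;  out=∅∪out(3)={1}
  fail(25) 'da': from fail(3)=0 chase 'a': 0 ⇒ 1;  out={6}∪out(1)={6}
  fail(6) 'bab': from fail(5)=1 chase 'b': 1→0 ⇒ 4;  out=∅∪out(4)=∅
  fail(11) 'add': from fail(10)=3 chase 'd': 3→0 ⇒ 3;  out=∅∪out(3)={1}
  fail(16) 'acc': from fail(15)=0 chase 'c': 0 ⇒ 0;  out=∅∪out(0)=∅
  fail(21) 'bdd': from fail(20)=3 chase 'd': 3→0 ⇒ 3;  out=∅∪out(3)={1}
  fail(7) 'baba': from fail(6)=4 chase 'a': 4 ⇒ 5;  out=∅∪out(5)=∅
  fail(12) 'addb': from fail(11)=3 chase 'b': 3→0 ⇒ 4;  out=∅∪out(4)=∅
  fail(17) 'accb': from fail(16)=0 chase 'b': 0 ⇒ 4;  out=∅∪out(4)=∅
  fail(22) 'bddc': from fail(21)=3 chase 'c': 3→0 ⇒ 0;  out=∅∪out(0)=∅
  fail(8) 'babad': from fail(7)=5 chase 'd': 5→1 ⇒ 10;  out=∅∪out(10)={1}
  fail(13) 'addba': from fail(12)=4 chase 'a': 4 ⇒ 5;  out=∅∪out(5)=∅
  fail(18) 'accba': from fail(17)=4 chase 'a': 4 ⇒ 5;  out=∅∪out(5)=∅
  fail(23) 'bddcd': from fail(22)=0 chase 'd': 0 ⇒ 3;  out=∅∪out(3)={1}
  fail(9) 'babada': from fail(8)=10 chase 'a': 10→3 ⇒ 25;  out={2}∪out(25)={2,6}
  fail(14) 'addbab': from fail(13)=5 chase 'b': 5 ⇒ 6;  out={3}∪out(6)={3}
  fail(19) 'accbaa': from fail(18)=5 chase 'a': 5→1 ⇒ 2;  out={4}∪out(2)={0,4}
  fail(24) 'bddcdb': from fail(23)=3 chase 'b': 3→0 ⇒ 4;  out={5}∪out(4)={5}

Run:
[0] read 'a'  n0⇒n1
[1] read 'b'  n1⇒n4 (via fail)
[2] read 'd'  n4⇒n20  → match P1@[2:2]
[3] read 'd'  n20⇒n21  → match P1@[3:3]
[4] read 'a'  n21⇒n25 (via fail)  → match P6@[3:4]
[5] read 'b'  n25⇒n4 (via fail)
[6] read 'a'  n4⇒n5
[7] read 'b'  n5⇒n6
[8] read 'a'  n6⇒n7
[9] read 'd'  n7⇒n8  → match P1@[9:9]
[10] read 'a'  n8⇒n9  → match P2@[5:10],P6@[9:10]
[11] read 'b'  n9⇒n4 (via fail)
[12] read 'a'  n4⇒n5
[13] read 'b'  n5⇒n6
[14] read 'a'  n6⇒n7
[15] read 'd'  n7⇒n8  → match P1@[15:15]
[16] read 'a'  n8⇒n9  → match P2@[11:16],P6@[15:16]
[17] read 'd'  n9⇒n10 (via fail)  → match P1@[17:17]
[18] read 'd'  n10⇒n11  → match P1@[18:18]
[19] read 'a'  n11⇒n25 (via fail)  → match P6@[18:19]
[20] read 'b'  n25⇒n4 (via fail)
[21] read 'c'  n4⇒n0 (via fail)
[22] read 'd'  n0⇒n3  → match P1@[22:22]
[23] read 'c'  n3⇒n0 (via fail)
[24] read 'c'  n0⇒n0
[25] read 'b'  n0⇒n4
[26] read 'a'  n4⇒n5
[27] read 'b'  n5⇒n6
[28] read 'a'  n6⇒n7
[29] read 'd'  n7⇒n8  → match P1@[29:29]
[30] read 'a'  n8⇒n9  → match P2@[25:30],P6@[29:30]
[31] read 'a'  n9⇒n2 (via fail)  → match P0@[30:31]
[32] read 'a'  n2⇒n2 (via fail)  → match P0@[31:32]
[33] read 'b'  n2⇒n4 (via fail)
[34] read 'a'  n4⇒n5
[35] read 'b'  n5⇒n6
[36] read 'a'  n6⇒n7
[37] read 'd'  n7⇒n8  → match P1@[37:37]
[38] read 'a'  n8⇒n9  → match P2@[33:38],P6@[37:38]
[39] read 'b'  n9⇒n4 (via fail)
[40] read 'a'  n4⇒n5
[41] read 'b'  n5⇒n6
[42] read 'a'  n6⇒n7
[43] read 'd'  n7⇒n8  → match P1@[43:43]
[44] read 'a'  n8⇒n9  → match P2@[39:44],P6@[43:44]
[45] read 'a'  n9⇒n2 (via fail)  → match P0@[44:45]
[46] read 'a'  n2⇒n2 (via fail)  → match P0@[45:46]
[47] read 'a'  n2⇒n2 (via fail)  → match P0@[46:47]
[48] read 'c'  n2⇒n15 (via fail)
[49] read 'd'  n15⇒n3 (via fail)  → match P1@[49:49]
[50] read 'b'  n3⇒n4 (via fail)
[51] read 'c'  n4⇒n0 (via fail)
[52] read 'd'  n0⇒n3  → match P1@[52:52]
[53] read 'b'  n3⇒n4 (via fail)
[54] read 'a'  n4⇒n5
[55] read 'a'  n5⇒n2 (via fail)  → match P0@[54:55]
[56] read 'd'  n2⇒n10 (via fail)  → match P1@[56:56]
[57] read 'b'  n10⇒n4 (via fail)
[58] read 'b'  n4⇒n4 (via fail)
[59] read 'b'  n4⇒n4 (via fail)
[60] read 'a'  n4⇒n5
[61] read 'b'  n5⇒n6
[62] read 'c'  n6⇒n0 (via fail)
[63] read 'c'  n0⇒n0
[64] read 'd'  n0⇒n3  → match P1@[64:64]
[65] read 'a'  n3⇒n25  → match P6@[64:65]
[66] read 'd'  n25⇒n10 (via fail)  → match P1@[66:66]
[67] read 'c'  n10⇒n0 (via fail)
[68] read 'd'  n0⇒n3  → match P1@[68:68]
[69] read 'a'  n3⇒n25  → match P6@[68:69]
[70] read 'a'  n25⇒n2 (via fail)  → match P0@[69:70]
[71] read 'c'  n2⇒n15 (via fail)
[72] read 'a'  n15⇒n1 (via fail)
[73] read 'd'  n1⇒n10  → match P1@[73:73]
[74] read 'd'  n10⇒n11  → match P1@[74:74]
[75] read 'b'  n11⇒n12
[76] read 'a'  n12⇒n13
[77] read 'b'  n13⇒n14  → match P3@[72:77]
[78] read 'b'  n14⇒n4 (via fail)

All matches (sorted): [[2,1],[3,1],[4,6],[9,1],[10,2],[10,6],[15,1],[16,2],[16,6],[17,1],[18,1],[19,6],[22,1],[29,1],[30,2],[30,6],[31,0],[32,0],[37,1],[38,2],[38,6],[43,1],[44,2],[44,6],[45,0],[46,0],[47,0],[49,1],[52,1],[55,0],[56,1],[64,1],[65,6],[66,1],[68,1],[69,6],[70,0],[73,1],[74,1],[77,3]]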